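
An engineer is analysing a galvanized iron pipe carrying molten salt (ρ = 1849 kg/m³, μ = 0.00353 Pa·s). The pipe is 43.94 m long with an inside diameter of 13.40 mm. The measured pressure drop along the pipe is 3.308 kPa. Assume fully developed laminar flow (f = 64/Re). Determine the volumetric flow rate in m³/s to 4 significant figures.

For laminar flow, f = 64/Re with Re = ρVD/μ, so Darcy-Weisbach reduces to ΔP = 32μLV/D². Solving for V: V = ΔP·D²/(32μL) = 3308·(0.0134)²/(32·0.00353·43.94) = 0.1197 m/s.
Check: Re = ρVD/μ = 1849·0.1197·0.0134/0.00353 = 840 < 2300, so the laminar assumption holds.
Q = V·A = 0.1197·(π/4·0.0134²) = 1.688e-05 m³/s = 1.688×10^-5 m³/s.

Q ≈ 1.688×10^-5 m³/s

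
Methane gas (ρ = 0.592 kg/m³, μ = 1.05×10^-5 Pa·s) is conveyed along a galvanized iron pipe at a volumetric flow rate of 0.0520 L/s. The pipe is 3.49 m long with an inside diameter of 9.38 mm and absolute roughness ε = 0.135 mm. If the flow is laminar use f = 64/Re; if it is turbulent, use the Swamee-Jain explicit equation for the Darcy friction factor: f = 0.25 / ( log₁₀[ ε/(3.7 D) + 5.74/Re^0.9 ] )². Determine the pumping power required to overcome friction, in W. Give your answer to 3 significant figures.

Q = 0.0520 L/s = 0.0520/1000 = 5.2e-05 m³/s.
Cross-sectional area A = πD²/4 = π(0.00938)²/4 = 6.91e-05 m²; mean velocity V = Q/A = 5.2e-05/6.91e-05 = 0.7525 m/s.
Reynolds number Re = ρVD/μ = 0.592 · 0.7525 · 0.00938 / 1.05e-05 = 398.
Re < 2300 → laminar flow, so f = 64/Re = 64/398 = 0.1608 (the turbulent correlation is not needed).
Darcy-Weisbach: ΔP = f(L/D)(ρV²/2) = 0.1608·(3.49/0.00938)·(0.592·0.7525²/2) = 0.1608·372.1·0.1676 = 10.03 Pa.
Pumping power P = QΔP = 5.2e-05·10.03 = 5.215×10^-4 W = 5.22×10^-4 W.

P ≈ 5.22×10^-4 W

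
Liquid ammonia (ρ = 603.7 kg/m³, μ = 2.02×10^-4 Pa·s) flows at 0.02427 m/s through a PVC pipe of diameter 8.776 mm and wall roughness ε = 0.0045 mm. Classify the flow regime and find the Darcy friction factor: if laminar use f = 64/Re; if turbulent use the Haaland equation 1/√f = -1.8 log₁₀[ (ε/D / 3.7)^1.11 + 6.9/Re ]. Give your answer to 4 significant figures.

Re = ρVD/μ = 603.7·0.02427·0.008776/0.000202 = 636.6.
Re < 2300 → laminar, so f = 64/Re = 0.1005 (roughness is irrelevant in laminar flow).

f ≈ 0.1005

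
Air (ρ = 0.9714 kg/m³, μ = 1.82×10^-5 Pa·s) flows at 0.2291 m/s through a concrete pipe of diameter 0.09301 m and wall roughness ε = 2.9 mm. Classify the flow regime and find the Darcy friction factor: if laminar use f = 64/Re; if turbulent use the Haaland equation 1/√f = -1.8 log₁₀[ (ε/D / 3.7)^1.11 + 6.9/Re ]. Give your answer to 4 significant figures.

Re = ρVD/μ = 0.9714·0.2291·0.09301/1.82e-05 = 1137.
Re < 2300 → laminar, so f = 64/Re = 0.05627 (roughness is irrelevant in laminar flow).

f ≈ 0.05627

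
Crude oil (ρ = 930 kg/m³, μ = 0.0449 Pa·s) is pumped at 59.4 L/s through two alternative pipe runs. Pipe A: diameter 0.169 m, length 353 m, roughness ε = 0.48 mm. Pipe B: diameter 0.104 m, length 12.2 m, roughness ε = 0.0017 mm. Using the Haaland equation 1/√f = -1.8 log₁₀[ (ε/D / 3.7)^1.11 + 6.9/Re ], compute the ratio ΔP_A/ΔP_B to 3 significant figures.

Pipe A: V = Q/A = 0.0594/0.02243 = 2.648 m/s; Re = 9269; ε/D = 0.00284; Haaland → f = 0.0352; ΔP_A = f(L/D)(ρV²/2) = 2.397e+05 Pa.
Pipe B: V = Q/A = 0.0594/0.008495 = 6.992 m/s; Re = 1.506e+04; ε/D = 1.63e-05; Haaland → f = 0.0277; ΔP_B = f(L/D)(ρV²/2) = 7.388e+04 Pa.
ΔP_A/ΔP_B = 2.397e+05/7.388e+04 = 3.24.

ΔP_A/ΔP_B ≈ 3.24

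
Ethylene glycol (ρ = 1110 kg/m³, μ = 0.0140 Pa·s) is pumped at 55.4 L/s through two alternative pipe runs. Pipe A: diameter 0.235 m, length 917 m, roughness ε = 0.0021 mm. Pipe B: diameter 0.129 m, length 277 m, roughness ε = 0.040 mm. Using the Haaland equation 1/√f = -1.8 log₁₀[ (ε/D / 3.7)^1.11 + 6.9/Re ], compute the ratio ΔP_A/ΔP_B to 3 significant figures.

Pipe A: V = Q/A = 0.0554/0.04337 = 1.277 m/s; Re = 2.38e+04; ε/D = 8.94e-06; Haaland → f = 0.02467; ΔP_A = f(L/D)(ρV²/2) = 8.717e+04 Pa.
Pipe B: V = Q/A = 0.0554/0.01307 = 4.239 m/s; Re = 4.335e+04; ε/D = 0.00031; Haaland → f = 0.02226; ΔP_B = f(L/D)(ρV²/2) = 4.767e+05 Pa.
ΔP_A/ΔP_B = 8.717e+04/4.767e+05 = 0.183.

ΔP_A/ΔP_B ≈ 0.183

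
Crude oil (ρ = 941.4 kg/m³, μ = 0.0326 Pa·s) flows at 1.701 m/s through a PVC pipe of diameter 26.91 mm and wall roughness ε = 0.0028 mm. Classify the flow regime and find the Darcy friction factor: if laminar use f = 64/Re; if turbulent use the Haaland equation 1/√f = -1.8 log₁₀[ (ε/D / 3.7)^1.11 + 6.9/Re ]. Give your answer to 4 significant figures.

Re = ρVD/μ = 941.4·1.701·0.02691/0.0326 = 1322.
Re < 2300 → laminar, so f = 64/Re = 0.04842 (roughness is irrelevant in laminar flow).

f ≈ 0.04842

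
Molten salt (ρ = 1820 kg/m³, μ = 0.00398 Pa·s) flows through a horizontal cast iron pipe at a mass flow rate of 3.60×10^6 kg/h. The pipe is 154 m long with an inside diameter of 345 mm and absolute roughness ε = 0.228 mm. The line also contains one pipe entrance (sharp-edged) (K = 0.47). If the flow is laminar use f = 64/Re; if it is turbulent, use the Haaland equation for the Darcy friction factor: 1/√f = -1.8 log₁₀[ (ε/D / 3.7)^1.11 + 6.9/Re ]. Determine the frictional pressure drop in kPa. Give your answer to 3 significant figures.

ṁ = 3.60×10^6 kg/h = 3.60×10^6/3600 = 1000 kg/s.
A = πD²/4 = π(0.345)²/4 = 0.09348 m²; mean velocity V = ṁ/(ρA) = 1000/(1820 · 0.09348) = 5.878 m/s.
Reynolds number Re = ρVD/μ = 1820 · 5.878 · 0.345 / 0.00398 = 9.273e+05.
Re > 4000 → turbulent. Relative roughness ε/D = 0.000228/0.345 = 0.000661. Haaland: 1/√f = -1.8 log₁₀[(0.000661/3.7)^1.11 + 6.9/9.273e+05] = -1.8 log₁₀[6.91e-05 + 7.44e-06] = 7.409, so f = 0.01822.
Total minor-loss coefficient ΣK = 1·0.47 = 0.47.
ΔP = [f·L/D + ΣK]·(ρV²/2) = [0.01822·154/0.345 + 0.47]·(1820·5.878²/2) = [8.132 + 0.47]·3.144e+04 = 2.704e+05 Pa.
ΔP = 2.704e+05 Pa = 270 kPa.

ΔP ≈ 270 kPa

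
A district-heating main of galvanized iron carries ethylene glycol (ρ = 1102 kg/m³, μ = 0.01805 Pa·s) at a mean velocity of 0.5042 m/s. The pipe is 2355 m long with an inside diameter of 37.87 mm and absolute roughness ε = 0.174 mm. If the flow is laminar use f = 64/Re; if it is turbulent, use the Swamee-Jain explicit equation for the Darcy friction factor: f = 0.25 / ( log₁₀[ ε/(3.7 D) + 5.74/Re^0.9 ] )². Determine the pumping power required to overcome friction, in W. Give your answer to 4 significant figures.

P ≈ 271.6 W

Reynolds number Re = ρVD/μ = 1102 · 0.5042 · 0.03787 / 0.0181 = 1166.
Re < 2300 → laminar flow, so f = 64/Re = 64/1166 = 0.0549 (the turbulent correlation is not needed).
Darcy-Weisbach: ΔP = f(L/D)(ρV²/2) = 0.0549·(2355/0.03787)·(1102·0.5042²/2) = 0.0549·6.219e+04·140.1 = 4.782e+05 Pa.
Q = V·A = 0.5042·0.001126 = 0.0005679 m³/s.
Pumping power P = QΔP = 0.0005679·4.782e+05 = 271.59 W = 271.6 W.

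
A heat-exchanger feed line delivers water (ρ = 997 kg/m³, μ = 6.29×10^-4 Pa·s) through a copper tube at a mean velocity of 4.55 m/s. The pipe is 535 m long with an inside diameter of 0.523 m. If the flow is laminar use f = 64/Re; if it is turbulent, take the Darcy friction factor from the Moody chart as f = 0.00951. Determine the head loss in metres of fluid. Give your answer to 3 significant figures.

h_f ≈ 10.3 m

Reynolds number Re = ρVD/μ = 997 · 4.55 · 0.523 / 0.000629 = 3.772e+06.
Re > 4000 → turbulent; use the Moody-chart value f = 0.00951.
Darcy-Weisbach: ΔP = f(L/D)(ρV²/2) = 0.00951·(535/0.523)·(997·4.55²/2) = 0.00951·1023·1.032e+04 = 1.004e+05 Pa.
Head loss h_f = ΔP/(ρg) = 1.004e+05/(997·9.81) = 10.3 m.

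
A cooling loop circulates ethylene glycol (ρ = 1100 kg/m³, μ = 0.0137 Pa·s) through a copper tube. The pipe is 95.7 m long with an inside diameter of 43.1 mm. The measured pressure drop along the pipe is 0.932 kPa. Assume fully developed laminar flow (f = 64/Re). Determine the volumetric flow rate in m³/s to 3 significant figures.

Q ≈ 6.02×10^-5 m³/s

For laminar flow, f = 64/Re with Re = ρVD/μ, so Darcy-Weisbach reduces to ΔP = 32μLV/D². Solving for V: V = ΔP·D²/(32μL) = 932·(0.0431)²/(32·0.0137·95.7) = 0.04127 m/s.
Check: Re = ρVD/μ = 1100·0.04127·0.0431/0.0137 = 142.8 < 2300, so the laminar assumption holds.
Q = V·A = 0.04127·(π/4·0.0431²) = 6.02e-05 m³/s = 6.02×10^-5 m³/s.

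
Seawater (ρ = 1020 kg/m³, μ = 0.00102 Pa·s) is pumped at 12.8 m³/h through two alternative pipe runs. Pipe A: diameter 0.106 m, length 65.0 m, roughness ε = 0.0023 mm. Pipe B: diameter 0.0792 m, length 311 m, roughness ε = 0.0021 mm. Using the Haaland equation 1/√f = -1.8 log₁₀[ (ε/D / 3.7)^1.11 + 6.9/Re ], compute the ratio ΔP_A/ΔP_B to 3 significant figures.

Pipe A: V = Q/A = 0.003556/0.008825 = 0.4029 m/s; Re = 4.271e+04; ε/D = 2.17e-05; Haaland → f = 0.02152; ΔP_A = f(L/D)(ρV²/2) = 1092 Pa.
Pipe B: V = Q/A = 0.003556/0.004927 = 0.7217 m/s; Re = 5.716e+04; ε/D = 2.65e-05; Haaland → f = 0.02018; ΔP_B = f(L/D)(ρV²/2) = 2.105e+04 Pa.
ΔP_A/ΔP_B = 1092/2.105e+04 = 0.0519.

ΔP_A/ΔP_B ≈ 0.0519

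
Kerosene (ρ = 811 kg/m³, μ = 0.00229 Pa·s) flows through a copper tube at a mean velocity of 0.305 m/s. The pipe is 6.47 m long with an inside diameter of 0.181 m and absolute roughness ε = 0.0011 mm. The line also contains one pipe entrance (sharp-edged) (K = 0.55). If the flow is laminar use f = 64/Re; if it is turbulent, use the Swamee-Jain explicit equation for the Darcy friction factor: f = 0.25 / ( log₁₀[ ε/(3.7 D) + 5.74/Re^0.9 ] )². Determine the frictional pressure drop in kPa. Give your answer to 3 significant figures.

Reynolds number Re = ρVD/μ = 811 · 0.305 · 0.181 / 0.00229 = 1.955e+04.
Re > 4000 → turbulent. Relative roughness ε/D = 1.1e-06/0.181 = 6.08e-06. Swamee-Jain: f = 0.25/(log₁₀[6.08e-06/3.7 + 5.74/1.955e+04^0.9])² = 0.25/(log₁₀[1.64e-06 + 0.000789])² = 0.25/(-3.102)² = 0.02598.
Total minor-loss coefficient ΣK = 1·0.55 = 0.55.
ΔP = [f·L/D + ΣK]·(ρV²/2) = [0.02598·6.47/0.181 + 0.55]·(811·0.305²/2) = [0.9286 + 0.55]·37.72 = 55.77 Pa.
ΔP = 55.77 Pa = 0.0558 kPa.

ΔP ≈ 0.0558 kPa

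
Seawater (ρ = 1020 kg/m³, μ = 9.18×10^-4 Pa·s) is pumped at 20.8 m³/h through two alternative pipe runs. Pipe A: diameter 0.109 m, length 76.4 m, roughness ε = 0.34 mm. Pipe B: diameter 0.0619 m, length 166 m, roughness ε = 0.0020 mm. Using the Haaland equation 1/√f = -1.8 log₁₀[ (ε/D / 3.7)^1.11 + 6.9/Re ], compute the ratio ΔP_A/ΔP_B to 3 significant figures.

Pipe A: V = Q/A = 0.005778/0.009331 = 0.6192 m/s; Re = 7.499e+04; ε/D = 0.00312; Haaland → f = 0.02801; ΔP_A = f(L/D)(ρV²/2) = 3838 Pa.
Pipe B: V = Q/A = 0.005778/0.003009 = 1.92 m/s; Re = 1.32e+05; ε/D = 3.23e-05; Haaland → f = 0.01699; ΔP_B = f(L/D)(ρV²/2) = 8.566e+04 Pa.
ΔP_A/ΔP_B = 3838/8.566e+04 = 0.0448.

ΔP_A/ΔP_B ≈ 0.0448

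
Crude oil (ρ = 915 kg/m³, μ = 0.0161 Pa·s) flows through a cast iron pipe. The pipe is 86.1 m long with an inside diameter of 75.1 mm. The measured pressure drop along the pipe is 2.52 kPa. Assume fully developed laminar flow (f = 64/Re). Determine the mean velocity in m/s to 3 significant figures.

For laminar flow, f = 64/Re with Re = ρVD/μ, so Darcy-Weisbach reduces to ΔP = 32μLV/D². Solving for V: V = ΔP·D²/(32μL) = 2520·(0.0751)²/(32·0.0161·86.1) = 0.3204 m/s.
Check: Re = ρVD/μ = 915·0.3204·0.0751/0.0161 = 1368 < 2300, so the laminar assumption holds.

V ≈ 0.320 m/s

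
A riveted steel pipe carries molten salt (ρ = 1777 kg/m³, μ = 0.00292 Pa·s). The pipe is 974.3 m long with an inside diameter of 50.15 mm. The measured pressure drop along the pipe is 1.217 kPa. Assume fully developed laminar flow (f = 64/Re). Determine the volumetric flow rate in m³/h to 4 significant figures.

Q ≈ 0.2391 m³/h

For laminar flow, f = 64/Re with Re = ρVD/μ, so Darcy-Weisbach reduces to ΔP = 32μLV/D². Solving for V: V = ΔP·D²/(32μL) = 1217·(0.05015)²/(32·0.00292·974.3) = 0.03362 m/s.
Check: Re = ρVD/μ = 1777·0.03362·0.05015/0.00292 = 1026 < 2300, so the laminar assumption holds.
Q = V·A = 0.03362·(π/4·0.05015²) = 6.641e-05 m³/s = 0.2391 m³/h.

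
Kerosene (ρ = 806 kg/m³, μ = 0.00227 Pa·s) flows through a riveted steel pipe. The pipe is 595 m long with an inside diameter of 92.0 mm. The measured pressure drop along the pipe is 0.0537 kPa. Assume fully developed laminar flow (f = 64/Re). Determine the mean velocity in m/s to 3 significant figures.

V ≈ 0.0105 m/s

For laminar flow, f = 64/Re with Re = ρVD/μ, so Darcy-Weisbach reduces to ΔP = 32μLV/D². Solving for V: V = ΔP·D²/(32μL) = 53.7·(0.092)²/(32·0.00227·595) = 0.01052 m/s.
Check: Re = ρVD/μ = 806·0.01052·0.092/0.00227 = 343.5 < 2300, so the laminar assumption holds.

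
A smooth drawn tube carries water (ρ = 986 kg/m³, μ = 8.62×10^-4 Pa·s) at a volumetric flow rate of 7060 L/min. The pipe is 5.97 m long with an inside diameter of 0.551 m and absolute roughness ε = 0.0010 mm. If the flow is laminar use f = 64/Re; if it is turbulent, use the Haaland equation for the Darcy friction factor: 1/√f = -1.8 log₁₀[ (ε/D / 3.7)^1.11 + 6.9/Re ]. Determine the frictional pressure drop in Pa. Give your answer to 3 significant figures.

ΔP ≈ 18.6 Pa

Q = 7060 L/min = 7060/60000 = 0.1177 m³/s.
Cross-sectional area A = πD²/4 = π(0.551)²/4 = 0.2384 m²; mean velocity V = Q/A = 0.1177/0.2384 = 0.4935 m/s.
Reynolds number Re = ρVD/μ = 986 · 0.4935 · 0.551 / 0.000862 = 3.11e+05.
Re > 4000 → turbulent. Relative roughness ε/D = 1e-06/0.551 = 1.81e-06. Haaland: 1/√f = -1.8 log₁₀[(1.81e-06/3.7)^1.11 + 6.9/3.11e+05] = -1.8 log₁₀[9.92e-08 + 2.22e-05] = 8.374, so f = 0.01426.
Darcy-Weisbach: ΔP = f(L/D)(ρV²/2) = 0.01426·(5.97/0.551)·(986·0.4935²/2) = 0.01426·10.83·120.1 = 18.55 Pa.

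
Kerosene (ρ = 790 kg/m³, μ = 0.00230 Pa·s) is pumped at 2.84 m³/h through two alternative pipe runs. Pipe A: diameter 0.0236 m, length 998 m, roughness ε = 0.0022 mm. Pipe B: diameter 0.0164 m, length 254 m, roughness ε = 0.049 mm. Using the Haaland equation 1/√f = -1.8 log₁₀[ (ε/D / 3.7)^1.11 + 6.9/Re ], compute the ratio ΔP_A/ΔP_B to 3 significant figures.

ΔP_A/ΔP_B ≈ 0.576

Pipe A: V = Q/A = 0.0007889/0.0004374 = 1.803 m/s; Re = 1.462e+04; ε/D = 9.32e-05; Haaland → f = 0.02802; ΔP_A = f(L/D)(ρV²/2) = 1.522e+06 Pa.
Pipe B: V = Q/A = 0.0007889/0.0002112 = 3.735 m/s; Re = 2.104e+04; ε/D = 0.00299; Haaland → f = 0.03097; ΔP_B = f(L/D)(ρV²/2) = 2.643e+06 Pa.
ΔP_A/ΔP_B = 1.522e+06/2.643e+06 = 0.576.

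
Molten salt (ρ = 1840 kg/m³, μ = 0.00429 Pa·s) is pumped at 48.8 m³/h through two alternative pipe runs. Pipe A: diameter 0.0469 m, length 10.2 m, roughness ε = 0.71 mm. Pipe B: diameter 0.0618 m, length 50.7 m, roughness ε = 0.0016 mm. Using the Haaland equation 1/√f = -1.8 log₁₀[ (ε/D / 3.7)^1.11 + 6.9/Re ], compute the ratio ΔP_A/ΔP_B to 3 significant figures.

Pipe A: V = Q/A = 0.01356/0.001728 = 7.847 m/s; Re = 1.578e+05; ε/D = 0.0151; Haaland → f = 0.0442; ΔP_A = f(L/D)(ρV²/2) = 5.446e+05 Pa.
Pipe B: V = Q/A = 0.01356/0.003 = 4.519 m/s; Re = 1.198e+05; ε/D = 2.59e-05; Haaland → f = 0.01729; ΔP_B = f(L/D)(ρV²/2) = 2.664e+05 Pa.
ΔP_A/ΔP_B = 5.446e+05/2.664e+05 = 2.04.

ΔP_A/ΔP_B ≈ 2.04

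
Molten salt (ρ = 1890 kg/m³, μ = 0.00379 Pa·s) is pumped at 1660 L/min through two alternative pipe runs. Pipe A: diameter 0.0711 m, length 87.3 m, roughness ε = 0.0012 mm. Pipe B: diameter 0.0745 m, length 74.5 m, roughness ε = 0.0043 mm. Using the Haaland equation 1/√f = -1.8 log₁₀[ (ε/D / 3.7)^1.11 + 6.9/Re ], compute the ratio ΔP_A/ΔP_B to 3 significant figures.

Pipe A: V = Q/A = 0.02767/0.00397 = 6.968 m/s; Re = 2.471e+05; ε/D = 1.69e-05; Haaland → f = 0.015; ΔP_A = f(L/D)(ρV²/2) = 8.452e+05 Pa.
Pipe B: V = Q/A = 0.02767/0.004359 = 6.347 m/s; Re = 2.358e+05; ε/D = 5.77e-05; Haaland → f = 0.01545; ΔP_B = f(L/D)(ρV²/2) = 5.88e+05 Pa.
ΔP_A/ΔP_B = 8.452e+05/5.88e+05 = 1.44.

ΔP_A/ΔP_B ≈ 1.44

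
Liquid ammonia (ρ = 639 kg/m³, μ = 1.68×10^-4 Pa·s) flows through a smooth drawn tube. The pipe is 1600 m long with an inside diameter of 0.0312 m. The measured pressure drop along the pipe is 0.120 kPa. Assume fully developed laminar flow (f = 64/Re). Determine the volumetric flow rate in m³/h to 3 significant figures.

For laminar flow, f = 64/Re with Re = ρVD/μ, so Darcy-Weisbach reduces to ΔP = 32μLV/D². Solving for V: V = ΔP·D²/(32μL) = 120·(0.0312)²/(32·0.000168·1600) = 0.01358 m/s.
Check: Re = ρVD/μ = 639·0.01358·0.0312/0.000168 = 1612 < 2300, so the laminar assumption holds.
Q = V·A = 0.01358·(π/4·0.0312²) = 1.038e-05 m³/s = 0.0374 m³/h.

Q ≈ 0.0374 m³/h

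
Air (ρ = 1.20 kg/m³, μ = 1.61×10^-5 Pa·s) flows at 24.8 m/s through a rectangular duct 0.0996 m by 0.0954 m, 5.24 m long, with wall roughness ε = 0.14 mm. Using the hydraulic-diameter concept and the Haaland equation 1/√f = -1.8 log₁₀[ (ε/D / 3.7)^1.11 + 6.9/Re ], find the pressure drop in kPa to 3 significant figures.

ΔP ≈ 0.449 kPa

Hydraulic diameter D_h = 4A/P = 4·(0.0996·0.0954)/(2·(0.0996+0.0954)) = 0.03801/0.39 = 0.09745 m.
Re = ρVD_h/μ = 1.2·24.8·0.09745/1.61e-05 = 1.801e+05.
ε/D_h = 0.00014/0.09745 = 0.00144; Haaland gives 1/√f = -1.8 log₁₀[0.000164+3.83e-05] = 6.651, so f = 0.02261.
ΔP = f(L/D_h)(ρV²/2) = 0.02261·5.24/0.09745·369 = 448.6 Pa.
ΔP = 0.449 kPa.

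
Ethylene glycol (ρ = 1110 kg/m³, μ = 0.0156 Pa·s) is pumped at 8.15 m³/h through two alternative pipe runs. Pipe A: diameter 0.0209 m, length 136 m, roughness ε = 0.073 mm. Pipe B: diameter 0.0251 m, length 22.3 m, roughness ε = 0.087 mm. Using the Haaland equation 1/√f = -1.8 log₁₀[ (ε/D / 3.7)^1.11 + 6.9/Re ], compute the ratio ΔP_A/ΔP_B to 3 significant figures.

ΔP_A/ΔP_B ≈ 14.7

Pipe A: V = Q/A = 0.002264/0.0003431 = 6.599 m/s; Re = 9813; ε/D = 0.00349; Haaland → f = 0.03565; ΔP_A = f(L/D)(ρV²/2) = 5.606e+06 Pa.
Pipe B: V = Q/A = 0.002264/0.0004948 = 4.575 m/s; Re = 8171; ε/D = 0.00347; Haaland → f = 0.03688; ΔP_B = f(L/D)(ρV²/2) = 3.806e+05 Pa.
ΔP_A/ΔP_B = 5.606e+06/3.806e+05 = 14.7.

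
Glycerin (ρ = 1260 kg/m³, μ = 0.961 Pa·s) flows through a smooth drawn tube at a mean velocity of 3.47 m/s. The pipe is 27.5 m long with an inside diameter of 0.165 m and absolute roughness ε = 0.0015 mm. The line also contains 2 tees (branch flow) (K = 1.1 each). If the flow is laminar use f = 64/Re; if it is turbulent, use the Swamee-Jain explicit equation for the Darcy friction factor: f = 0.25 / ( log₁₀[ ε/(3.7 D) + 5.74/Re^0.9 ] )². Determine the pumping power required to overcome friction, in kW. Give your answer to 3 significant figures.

Reynolds number Re = ρVD/μ = 1260 · 3.47 · 0.165 / 0.961 = 750.7.
Re < 2300 → laminar flow, so f = 64/Re = 64/750.7 = 0.08525 (the turbulent correlation is not needed).
Total minor-loss coefficient ΣK = 2·1.1 = 2.2.
ΔP = [f·L/D + ΣK]·(ρV²/2) = [0.08525·27.5/0.165 + 2.2]·(1260·3.47²/2) = [14.21 + 2.2]·7586 = 1.245e+05 Pa.
Q = V·A = 3.47·0.02138 = 0.0742 m³/s.
Pumping power P = QΔP = 0.0742·1.245e+05 = 9236 W = 9.24 kW.

P ≈ 9.24 kW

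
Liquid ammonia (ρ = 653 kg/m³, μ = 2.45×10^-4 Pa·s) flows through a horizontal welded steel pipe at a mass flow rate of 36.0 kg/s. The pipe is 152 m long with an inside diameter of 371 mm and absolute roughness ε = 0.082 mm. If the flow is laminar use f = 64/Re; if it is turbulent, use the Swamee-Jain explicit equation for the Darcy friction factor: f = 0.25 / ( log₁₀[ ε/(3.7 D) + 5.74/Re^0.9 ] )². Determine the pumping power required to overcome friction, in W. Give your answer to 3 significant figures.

A = πD²/4 = π(0.371)²/4 = 0.1081 m²; mean velocity V = ṁ/(ρA) = 36/(653 · 0.1081) = 0.51 m/s.
Reynolds number Re = ρVD/μ = 653 · 0.51 · 0.371 / 0.000245 = 5.043e+05.
Re > 4000 → turbulent. Relative roughness ε/D = 8.2e-05/0.371 = 0.000221. Swamee-Jain: f = 0.25/(log₁₀[0.000221/3.7 + 5.74/5.043e+05^0.9])² = 0.25/(log₁₀[5.97e-05 + 4.23e-05])² = 0.25/(-3.991)² = 0.01569.
Darcy-Weisbach: ΔP = f(L/D)(ρV²/2) = 0.01569·(152/0.371)·(653·0.51²/2) = 0.01569·409.7·84.92 = 546 Pa.
Q = ṁ/ρ = 36/653 = 0.05513 m³/s.
Pumping power P = QΔP = 0.05513·546 = 30.10 W = 30.1 W.

P ≈ 30.1 W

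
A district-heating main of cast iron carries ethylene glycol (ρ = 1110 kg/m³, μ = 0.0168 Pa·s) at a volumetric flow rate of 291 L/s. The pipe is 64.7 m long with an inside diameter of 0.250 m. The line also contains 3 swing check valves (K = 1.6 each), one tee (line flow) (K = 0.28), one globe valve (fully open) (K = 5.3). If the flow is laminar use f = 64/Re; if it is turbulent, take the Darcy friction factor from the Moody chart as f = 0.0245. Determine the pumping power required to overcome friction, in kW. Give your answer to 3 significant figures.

Q = 291 L/s = 291/1000 = 0.291 m³/s.
Cross-sectional area A = πD²/4 = π(0.25)²/4 = 0.04909 m²; mean velocity V = Q/A = 0.291/0.04909 = 5.928 m/s.
Reynolds number Re = ρVD/μ = 1110 · 5.928 · 0.25 / 0.0168 = 9.792e+04.
Re > 4000 → turbulent; use the Moody-chart value f = 0.0245.
Total minor-loss coefficient ΣK = 3·1.6 + 1·0.28 + 1·5.3 = 10.4.
ΔP = [f·L/D + ΣK]·(ρV²/2) = [0.0245·64.7/0.25 + 10.4]·(1110·5.928²/2) = [6.341 + 10.4]·1.95e+04 = 3.261e+05 Pa.
Pumping power P = QΔP = 0.291·3.261e+05 = 94900 W = 94.9 kW.

P ≈ 94.9 kW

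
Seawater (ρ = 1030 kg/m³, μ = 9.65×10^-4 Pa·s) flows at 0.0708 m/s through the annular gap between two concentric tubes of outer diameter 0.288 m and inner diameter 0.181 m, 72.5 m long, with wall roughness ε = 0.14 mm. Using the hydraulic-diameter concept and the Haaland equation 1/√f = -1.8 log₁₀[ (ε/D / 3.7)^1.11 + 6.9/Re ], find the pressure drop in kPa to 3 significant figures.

Hydraulic diameter D_h = 4A/P = D_o - D_i = 0.288 - 0.181 = 0.107 m.
Re = ρVD_h/μ = 1030·0.0708·0.107/0.000965 = 8086.
ε/D_h = 0.00014/0.107 = 0.00131; Haaland gives 1/√f = -1.8 log₁₀[0.000148+0.000853] = 5.399, so f = 0.0343.
ΔP = f(L/D_h)(ρV²/2) = 0.0343·72.5/0.107·2.582 = 60 Pa.
ΔP = 0.0600 kPa.

ΔP ≈ 0.0600 kPa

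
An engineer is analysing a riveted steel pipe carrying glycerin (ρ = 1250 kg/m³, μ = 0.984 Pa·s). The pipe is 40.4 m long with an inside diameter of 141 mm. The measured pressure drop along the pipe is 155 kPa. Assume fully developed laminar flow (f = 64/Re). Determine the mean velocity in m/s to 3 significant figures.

V ≈ 2.42 m/s

For laminar flow, f = 64/Re with Re = ρVD/μ, so Darcy-Weisbach reduces to ΔP = 32μLV/D². Solving for V: V = ΔP·D²/(32μL) = 1.55e+05·(0.141)²/(32·0.984·40.4) = 2.422 m/s.
Check: Re = ρVD/μ = 1250·2.422·0.141/0.984 = 433.9 < 2300, so the laminar assumption holds.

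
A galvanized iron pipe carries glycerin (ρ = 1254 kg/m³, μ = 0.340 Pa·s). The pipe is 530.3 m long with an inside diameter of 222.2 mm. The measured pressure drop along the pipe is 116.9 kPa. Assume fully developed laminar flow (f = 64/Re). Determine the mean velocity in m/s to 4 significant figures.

For laminar flow, f = 64/Re with Re = ρVD/μ, so Darcy-Weisbach reduces to ΔP = 32μLV/D². Solving for V: V = ΔP·D²/(32μL) = 1.169e+05·(0.2222)²/(32·0.34·530.3) = 1 m/s.
Check: Re = ρVD/μ = 1254·1·0.2222/0.34 = 819.8 < 2300, so the laminar assumption holds.

V ≈ 1.000 m/s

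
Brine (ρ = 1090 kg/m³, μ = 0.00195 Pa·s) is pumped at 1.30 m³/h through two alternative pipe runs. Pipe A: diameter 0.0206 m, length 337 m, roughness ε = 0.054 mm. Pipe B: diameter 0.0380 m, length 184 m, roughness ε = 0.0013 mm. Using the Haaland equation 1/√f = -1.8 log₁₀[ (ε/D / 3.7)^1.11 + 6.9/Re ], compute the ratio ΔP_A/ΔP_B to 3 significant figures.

Pipe A: V = Q/A = 0.0003611/0.0003333 = 1.083 m/s; Re = 1.248e+04; ε/D = 0.00262; Haaland → f = 0.03297; ΔP_A = f(L/D)(ρV²/2) = 3.451e+05 Pa.
Pipe B: V = Q/A = 0.0003611/0.001134 = 0.3184 m/s; Re = 6763; ε/D = 3.42e-05; Haaland → f = 0.03452; ΔP_B = f(L/D)(ρV²/2) = 9235 Pa.
ΔP_A/ΔP_B = 3.451e+05/9235 = 37.4.

ΔP_A/ΔP_B ≈ 37.4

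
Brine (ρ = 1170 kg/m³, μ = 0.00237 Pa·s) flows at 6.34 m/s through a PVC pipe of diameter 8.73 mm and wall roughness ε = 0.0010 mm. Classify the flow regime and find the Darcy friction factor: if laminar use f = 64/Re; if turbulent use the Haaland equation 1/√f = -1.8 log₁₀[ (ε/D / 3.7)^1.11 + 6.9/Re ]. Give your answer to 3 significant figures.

Re = ρVD/μ = 1170·6.34·0.00873/0.00237 = 2.732e+04.
Re > 4000 → turbulent. ε/D = 1e-06/0.00873 = 0.000115; Haaland: 1/√f = -1.8 log₁₀[9.88e-06 + 0.000253] = 6.446, so f = 0.02407.

f ≈ 0.0241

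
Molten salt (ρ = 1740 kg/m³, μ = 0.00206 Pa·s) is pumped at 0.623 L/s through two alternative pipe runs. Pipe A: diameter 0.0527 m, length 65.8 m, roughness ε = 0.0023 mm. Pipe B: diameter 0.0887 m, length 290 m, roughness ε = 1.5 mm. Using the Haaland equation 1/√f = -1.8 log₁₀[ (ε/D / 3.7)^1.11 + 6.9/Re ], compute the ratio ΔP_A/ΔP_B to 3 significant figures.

ΔP_A/ΔP_B ≈ 1.75

Pipe A: V = Q/A = 0.000623/0.002181 = 0.2856 m/s; Re = 1.271e+04; ε/D = 4.36e-05; Haaland → f = 0.02899; ΔP_A = f(L/D)(ρV²/2) = 2569 Pa.
Pipe B: V = Q/A = 0.000623/0.006179 = 0.1008 m/s; Re = 7554; ε/D = 0.0169; Haaland → f = 0.05086; ΔP_B = f(L/D)(ρV²/2) = 1471 Pa.
ΔP_A/ΔP_B = 2569/1471 = 1.75.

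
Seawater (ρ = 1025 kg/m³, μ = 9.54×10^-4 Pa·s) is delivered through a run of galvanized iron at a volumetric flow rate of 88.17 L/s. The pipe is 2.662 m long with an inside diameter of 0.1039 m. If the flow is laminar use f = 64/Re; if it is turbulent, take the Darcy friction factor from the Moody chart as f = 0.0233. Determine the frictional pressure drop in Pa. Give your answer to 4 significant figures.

Q = 88.17 L/s = 88.17/1000 = 0.08817 m³/s.
Cross-sectional area A = πD²/4 = π(0.1039)²/4 = 0.008479 m²; mean velocity V = Q/A = 0.08817/0.008479 = 10.4 m/s.
Reynolds number Re = ρVD/μ = 1025 · 10.4 · 0.1039 / 0.000954 = 1.161e+06.
Re > 4000 → turbulent; use the Moody-chart value f = 0.0233.
Darcy-Weisbach: ΔP = f(L/D)(ρV²/2) = 0.0233·(2.662/0.1039)·(1025·10.4²/2) = 0.0233·25.62·5.542e+04 = 3.309e+04 Pa.

ΔP ≈ 33090 Pa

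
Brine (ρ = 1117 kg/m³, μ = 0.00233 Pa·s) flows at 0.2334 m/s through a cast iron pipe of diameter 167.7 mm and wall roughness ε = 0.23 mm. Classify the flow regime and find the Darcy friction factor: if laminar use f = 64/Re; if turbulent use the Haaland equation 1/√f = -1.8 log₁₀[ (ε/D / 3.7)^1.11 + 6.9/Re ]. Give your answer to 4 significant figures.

f ≈ 0.02866

Re = ρVD/μ = 1117·0.2334·0.1677/0.00233 = 1.876e+04.
Re > 4000 → turbulent. ε/D = 0.00023/0.1677 = 0.00137; Haaland: 1/√f = -1.8 log₁₀[0.000155 + 0.000368] = 5.906, so f = 0.02866.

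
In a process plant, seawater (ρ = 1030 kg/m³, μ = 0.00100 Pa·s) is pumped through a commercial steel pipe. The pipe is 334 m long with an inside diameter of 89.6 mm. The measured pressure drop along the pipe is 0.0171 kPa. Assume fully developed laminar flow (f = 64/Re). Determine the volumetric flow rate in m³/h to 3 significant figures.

For laminar flow, f = 64/Re with Re = ρVD/μ, so Darcy-Weisbach reduces to ΔP = 32μLV/D². Solving for V: V = ΔP·D²/(32μL) = 17.1·(0.0896)²/(32·0.001·334) = 0.01284 m/s.
Check: Re = ρVD/μ = 1030·0.01284·0.0896/0.001 = 1185 < 2300, so the laminar assumption holds.
Q = V·A = 0.01284·(π/4·0.0896²) = 8.099e-05 m³/s = 0.292 m³/h.

Q ≈ 0.292 m³/h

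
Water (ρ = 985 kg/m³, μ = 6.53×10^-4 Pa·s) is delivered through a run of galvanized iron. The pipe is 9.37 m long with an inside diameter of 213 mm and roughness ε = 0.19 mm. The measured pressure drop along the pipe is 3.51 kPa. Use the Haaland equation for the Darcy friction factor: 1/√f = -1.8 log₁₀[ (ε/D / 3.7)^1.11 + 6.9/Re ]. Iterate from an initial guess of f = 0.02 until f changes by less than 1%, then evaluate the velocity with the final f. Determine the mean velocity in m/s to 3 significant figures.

V ≈ 2.89 m/s

Rearranging Darcy-Weisbach: V = √(2·ΔP·D/(f·L·ρ)). With ε/D = 0.00019/0.213 = 0.000892, iterate starting from f = 0.02:
  f = 0.02 → V = √(2·3510·0.213/(0.02·9.37·985)) = 2.846 m/s; Re = ρVD/μ = 9.144e+05; f → 0.01945
  f = 0.01945 → V = 2.886 m/s; Re = 9.272e+05; f → 0.01945
Converged (Δf/f < 1%). With the final f = 0.01945: V = √(2·3510·0.213/(0.01945·9.37·985)) = 2.886 m/s.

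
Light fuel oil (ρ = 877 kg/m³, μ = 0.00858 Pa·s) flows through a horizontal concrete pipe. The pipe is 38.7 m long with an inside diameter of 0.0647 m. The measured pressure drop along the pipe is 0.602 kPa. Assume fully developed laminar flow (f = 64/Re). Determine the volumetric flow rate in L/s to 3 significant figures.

Q ≈ 0.780 L/s

For laminar flow, f = 64/Re with Re = ρVD/μ, so Darcy-Weisbach reduces to ΔP = 32μLV/D². Solving for V: V = ΔP·D²/(32μL) = 602·(0.0647)²/(32·0.00858·38.7) = 0.2372 m/s.
Check: Re = ρVD/μ = 877·0.2372·0.0647/0.00858 = 1568 < 2300, so the laminar assumption holds.
Q = V·A = 0.2372·(π/4·0.0647²) = 0.0007797 m³/s = 0.780 L/s.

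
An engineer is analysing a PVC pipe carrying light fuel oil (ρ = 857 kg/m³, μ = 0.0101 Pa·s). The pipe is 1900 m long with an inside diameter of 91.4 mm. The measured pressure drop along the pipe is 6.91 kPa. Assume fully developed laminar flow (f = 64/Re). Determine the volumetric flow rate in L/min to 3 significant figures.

Q ≈ 37.0 L/min

For laminar flow, f = 64/Re with Re = ρVD/μ, so Darcy-Weisbach reduces to ΔP = 32μLV/D². Solving for V: V = ΔP·D²/(32μL) = 6910·(0.0914)²/(32·0.0101·1900) = 0.094 m/s.
Check: Re = ρVD/μ = 857·0.094·0.0914/0.0101 = 729 < 2300, so the laminar assumption holds.
Q = V·A = 0.094·(π/4·0.0914²) = 0.0006168 m³/s = 37.0 L/min.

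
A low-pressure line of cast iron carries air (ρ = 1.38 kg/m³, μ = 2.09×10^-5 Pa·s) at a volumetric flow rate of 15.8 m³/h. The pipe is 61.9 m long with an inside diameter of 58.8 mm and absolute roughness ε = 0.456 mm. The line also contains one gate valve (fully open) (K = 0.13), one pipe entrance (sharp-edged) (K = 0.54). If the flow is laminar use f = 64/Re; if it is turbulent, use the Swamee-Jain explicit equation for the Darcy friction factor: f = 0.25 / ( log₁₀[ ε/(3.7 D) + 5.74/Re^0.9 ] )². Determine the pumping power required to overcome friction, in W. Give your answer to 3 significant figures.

P ≈ 0.377 W

Q = 15.8 m³/h = 15.8/3600 = 0.004389 m³/s.
Cross-sectional area A = πD²/4 = π(0.0588)²/4 = 0.002715 m²; mean velocity V = Q/A = 0.004389/0.002715 = 1.616 m/s.
Reynolds number Re = ρVD/μ = 1.38 · 1.616 · 0.0588 / 2.09e-05 = 6275.
Re > 4000 → turbulent. Relative roughness ε/D = 0.000456/0.0588 = 0.00776. Swamee-Jain: f = 0.25/(log₁₀[0.00776/3.7 + 5.74/6275^0.9])² = 0.25/(log₁₀[0.0021 + 0.00219])² = 0.25/(-2.368)² = 0.0446.
Total minor-loss coefficient ΣK = 1·0.13 + 1·0.54 = 0.67.
ΔP = [f·L/D + ΣK]·(ρV²/2) = [0.0446·61.9/0.0588 + 0.67]·(1.38·1.616²/2) = [46.95 + 0.67]·1.802 = 85.83 Pa.
Pumping power P = QΔP = 0.004389·85.83 = 0.3767 W = 0.377 W.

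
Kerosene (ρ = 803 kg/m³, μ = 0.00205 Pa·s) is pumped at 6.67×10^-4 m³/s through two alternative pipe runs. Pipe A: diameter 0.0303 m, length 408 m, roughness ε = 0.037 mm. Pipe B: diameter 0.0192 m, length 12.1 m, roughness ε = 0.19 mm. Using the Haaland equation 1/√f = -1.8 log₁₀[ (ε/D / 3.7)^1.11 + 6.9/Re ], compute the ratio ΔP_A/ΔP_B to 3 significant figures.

ΔP_A/ΔP_B ≈ 2.68

Pipe A: V = Q/A = 0.000667/0.0007211 = 0.925 m/s; Re = 1.098e+04; ε/D = 0.00122; Haaland → f = 0.03178; ΔP_A = f(L/D)(ρV²/2) = 1.47e+05 Pa.
Pipe B: V = Q/A = 0.000667/0.0002895 = 2.304 m/s; Re = 1.733e+04; ε/D = 0.0099; Haaland → f = 0.04091; ΔP_B = f(L/D)(ρV²/2) = 5.494e+04 Pa.
ΔP_A/ΔP_B = 1.47e+05/5.494e+04 = 2.68.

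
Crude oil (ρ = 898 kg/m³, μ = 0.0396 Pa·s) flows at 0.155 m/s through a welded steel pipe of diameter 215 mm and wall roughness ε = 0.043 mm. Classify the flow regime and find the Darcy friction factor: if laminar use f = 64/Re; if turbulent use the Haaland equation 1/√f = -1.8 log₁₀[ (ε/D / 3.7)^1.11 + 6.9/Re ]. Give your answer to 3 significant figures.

f ≈ 0.0847

Re = ρVD/μ = 898·0.155·0.215/0.0396 = 755.7.
Re < 2300 → laminar, so f = 64/Re = 0.08469 (roughness is irrelevant in laminar flow).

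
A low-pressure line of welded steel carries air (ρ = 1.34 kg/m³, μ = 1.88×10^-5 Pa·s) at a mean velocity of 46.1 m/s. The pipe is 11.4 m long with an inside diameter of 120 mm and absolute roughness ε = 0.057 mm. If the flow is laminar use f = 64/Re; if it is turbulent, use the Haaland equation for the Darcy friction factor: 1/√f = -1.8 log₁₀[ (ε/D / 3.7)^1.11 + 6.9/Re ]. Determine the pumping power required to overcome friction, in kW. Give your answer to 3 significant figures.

P ≈ 1.24 kW

Reynolds number Re = ρVD/μ = 1.34 · 46.1 · 0.12 / 1.88e-05 = 3.943e+05.
Re > 4000 → turbulent. Relative roughness ε/D = 5.7e-05/0.12 = 0.000475. Haaland: 1/√f = -1.8 log₁₀[(0.000475/3.7)^1.11 + 6.9/3.943e+05] = -1.8 log₁₀[4.79e-05 + 1.75e-05] = 7.532, so f = 0.01763.
Darcy-Weisbach: ΔP = f(L/D)(ρV²/2) = 0.01763·(11.4/0.12)·(1.34·46.1²/2) = 0.01763·95·1424 = 2384 Pa.
Q = V·A = 46.1·0.01131 = 0.5214 m³/s.
Pumping power P = QΔP = 0.5214·2384 = 1243 W = 1.24 kW.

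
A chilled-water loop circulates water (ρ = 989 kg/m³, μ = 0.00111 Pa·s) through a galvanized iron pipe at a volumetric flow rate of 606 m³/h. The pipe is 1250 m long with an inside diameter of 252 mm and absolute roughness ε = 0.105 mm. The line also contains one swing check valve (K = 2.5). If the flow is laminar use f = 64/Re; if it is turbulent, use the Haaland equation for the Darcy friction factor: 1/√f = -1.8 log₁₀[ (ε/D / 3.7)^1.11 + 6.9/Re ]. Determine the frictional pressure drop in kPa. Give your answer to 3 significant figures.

ΔP ≈ 481 kPa

Q = 606 m³/h = 606/3600 = 0.1683 m³/s.
Cross-sectional area A = πD²/4 = π(0.252)²/4 = 0.04988 m²; mean velocity V = Q/A = 0.1683/0.04988 = 3.375 m/s.
Reynolds number Re = ρVD/μ = 989 · 3.375 · 0.252 / 0.00111 = 7.578e+05.
Re > 4000 → turbulent. Relative roughness ε/D = 0.000105/0.252 = 0.000417. Haaland: 1/√f = -1.8 log₁₀[(0.000417/3.7)^1.11 + 6.9/7.578e+05] = -1.8 log₁₀[4.14e-05 + 9.11e-06] = 7.734, so f = 0.01672.
Total minor-loss coefficient ΣK = 1·2.5 = 2.5.
ΔP = [f·L/D + ΣK]·(ρV²/2) = [0.01672·1250/0.252 + 2.5]·(989·3.375²/2) = [82.94 + 2.5]·5633 = 4.812e+05 Pa.
ΔP = 4.812e+05 Pa = 481 kPa.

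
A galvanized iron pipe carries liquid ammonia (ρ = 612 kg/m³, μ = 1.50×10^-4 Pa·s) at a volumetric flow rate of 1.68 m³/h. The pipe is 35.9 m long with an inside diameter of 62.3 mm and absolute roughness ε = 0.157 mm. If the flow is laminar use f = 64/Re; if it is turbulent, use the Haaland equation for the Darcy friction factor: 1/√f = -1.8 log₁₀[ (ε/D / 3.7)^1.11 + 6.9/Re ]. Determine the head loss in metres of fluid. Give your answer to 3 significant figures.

Q = 1.68 m³/h = 1.68/3600 = 0.0004667 m³/s.
Cross-sectional area A = πD²/4 = π(0.0623)²/4 = 0.003048 m²; mean velocity V = Q/A = 0.0004667/0.003048 = 0.1531 m/s.
Reynolds number Re = ρVD/μ = 612 · 0.1531 · 0.0623 / 0.00015 = 3.891e+04.
Re > 4000 → turbulent. Relative roughness ε/D = 0.000157/0.0623 = 0.00252. Haaland: 1/√f = -1.8 log₁₀[(0.00252/3.7)^1.11 + 6.9/3.891e+04] = -1.8 log₁₀[0.000305 + 0.000177] = 5.969, so f = 0.02806.
Darcy-Weisbach: ΔP = f(L/D)(ρV²/2) = 0.02806·(35.9/0.0623)·(612·0.1531²/2) = 0.02806·576.2·7.171 = 116 Pa.
Head loss h_f = ΔP/(ρg) = 116/(612·9.81) = 0.0193 m.

h_f ≈ 0.0193 m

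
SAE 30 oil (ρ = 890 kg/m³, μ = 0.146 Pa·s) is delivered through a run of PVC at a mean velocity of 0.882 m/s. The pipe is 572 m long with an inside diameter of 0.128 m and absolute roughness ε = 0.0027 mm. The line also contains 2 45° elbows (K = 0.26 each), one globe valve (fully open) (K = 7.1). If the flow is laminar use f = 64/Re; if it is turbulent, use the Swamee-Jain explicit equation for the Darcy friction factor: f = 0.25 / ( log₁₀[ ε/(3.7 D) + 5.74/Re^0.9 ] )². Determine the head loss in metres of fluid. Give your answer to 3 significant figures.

Reynolds number Re = ρVD/μ = 890 · 0.882 · 0.128 / 0.146 = 688.2.
Re < 2300 → laminar flow, so f = 64/Re = 64/688.2 = 0.093 (the turbulent correlation is not needed).
Total minor-loss coefficient ΣK = 2·0.26 + 1·7.1 = 7.62.
ΔP = [f·L/D + ΣK]·(ρV²/2) = [0.093·572/0.128 + 7.62]·(890·0.882²/2) = [415.6 + 7.62]·346.2 = 1.465e+05 Pa.
Head loss h_f = ΔP/(ρg) = 1.465e+05/(890·9.81) = 16.8 m.

h_f ≈ 16.8 m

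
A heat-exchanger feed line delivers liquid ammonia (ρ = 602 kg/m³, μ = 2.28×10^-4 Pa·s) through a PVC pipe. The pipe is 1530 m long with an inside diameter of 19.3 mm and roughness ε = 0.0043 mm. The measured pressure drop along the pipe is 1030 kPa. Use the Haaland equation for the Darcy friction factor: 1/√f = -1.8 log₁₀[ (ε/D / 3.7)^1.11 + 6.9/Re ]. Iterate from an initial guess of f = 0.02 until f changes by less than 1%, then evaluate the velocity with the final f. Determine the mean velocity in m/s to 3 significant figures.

V ≈ 1.48 m/s

Rearranging Darcy-Weisbach: V = √(2·ΔP·D/(f·L·ρ)). With ε/D = 4.3e-06/0.0193 = 0.000223, iterate starting from f = 0.02:
  f = 0.02 → V = √(2·1.03e+06·0.0193/(0.02·1530·602)) = 1.469 m/s; Re = ρVD/μ = 7.486e+04; f → 0.01981
Converged (Δf/f < 1%). With the final f = 0.01981: V = √(2·1.03e+06·0.0193/(0.01981·1530·602)) = 1.476 m/s.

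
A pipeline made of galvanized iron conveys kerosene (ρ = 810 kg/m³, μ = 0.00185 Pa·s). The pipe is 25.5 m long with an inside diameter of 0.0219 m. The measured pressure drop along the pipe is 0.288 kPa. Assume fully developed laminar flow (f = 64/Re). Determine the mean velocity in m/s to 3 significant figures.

For laminar flow, f = 64/Re with Re = ρVD/μ, so Darcy-Weisbach reduces to ΔP = 32μLV/D². Solving for V: V = ΔP·D²/(32μL) = 288·(0.0219)²/(32·0.00185·25.5) = 0.0915 m/s.
Check: Re = ρVD/μ = 810·0.0915·0.0219/0.00185 = 877.4 < 2300, so the laminar assumption holds.

V ≈ 0.0915 m/s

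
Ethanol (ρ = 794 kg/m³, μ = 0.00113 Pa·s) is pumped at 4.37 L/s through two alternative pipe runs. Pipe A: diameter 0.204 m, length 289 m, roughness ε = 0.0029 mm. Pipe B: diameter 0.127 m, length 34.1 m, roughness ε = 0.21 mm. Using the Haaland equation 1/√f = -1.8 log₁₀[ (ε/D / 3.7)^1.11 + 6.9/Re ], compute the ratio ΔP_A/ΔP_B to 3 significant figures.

Pipe A: V = Q/A = 0.00437/0.03269 = 0.1337 m/s; Re = 1.916e+04; ε/D = 1.42e-05; Haaland → f = 0.02604; ΔP_A = f(L/D)(ρV²/2) = 261.8 Pa.
Pipe B: V = Q/A = 0.00437/0.01267 = 0.345 m/s; Re = 3.078e+04; ε/D = 0.00165; Haaland → f = 0.02699; ΔP_B = f(L/D)(ρV²/2) = 342.4 Pa.
ΔP_A/ΔP_B = 261.8/342.4 = 0.765.

ΔP_A/ΔP_B ≈ 0.765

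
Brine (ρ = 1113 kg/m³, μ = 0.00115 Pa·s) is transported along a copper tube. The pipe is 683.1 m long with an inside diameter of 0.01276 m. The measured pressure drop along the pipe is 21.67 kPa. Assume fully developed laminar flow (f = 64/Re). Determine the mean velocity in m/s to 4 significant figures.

V ≈ 0.1404 m/s

For laminar flow, f = 64/Re with Re = ρVD/μ, so Darcy-Weisbach reduces to ΔP = 32μLV/D². Solving for V: V = ΔP·D²/(32μL) = 2.167e+04·(0.01276)²/(32·0.00115·683.1) = 0.1404 m/s.
Check: Re = ρVD/μ = 1113·0.1404·0.01276/0.00115 = 1733 < 2300, so the laminar assumption holds.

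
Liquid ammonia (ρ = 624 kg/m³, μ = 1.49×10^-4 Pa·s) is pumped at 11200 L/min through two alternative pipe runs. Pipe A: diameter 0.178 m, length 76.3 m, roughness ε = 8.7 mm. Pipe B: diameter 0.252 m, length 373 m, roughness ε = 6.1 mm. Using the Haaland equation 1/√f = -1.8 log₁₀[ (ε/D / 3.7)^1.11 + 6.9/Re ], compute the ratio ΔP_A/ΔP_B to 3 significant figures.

ΔP_A/ΔP_B ≈ 1.57

Pipe A: V = Q/A = 0.1867/0.02488 = 7.501 m/s; Re = 5.592e+06; ε/D = 0.0489; Haaland → f = 0.07095; ΔP_A = f(L/D)(ρV²/2) = 5.339e+05 Pa.
Pipe B: V = Q/A = 0.1867/0.04988 = 3.743 m/s; Re = 3.95e+06; ε/D = 0.0242; Haaland → f = 0.05251; ΔP_B = f(L/D)(ρV²/2) = 3.397e+05 Pa.
ΔP_A/ΔP_B = 5.339e+05/3.397e+05 = 1.57.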